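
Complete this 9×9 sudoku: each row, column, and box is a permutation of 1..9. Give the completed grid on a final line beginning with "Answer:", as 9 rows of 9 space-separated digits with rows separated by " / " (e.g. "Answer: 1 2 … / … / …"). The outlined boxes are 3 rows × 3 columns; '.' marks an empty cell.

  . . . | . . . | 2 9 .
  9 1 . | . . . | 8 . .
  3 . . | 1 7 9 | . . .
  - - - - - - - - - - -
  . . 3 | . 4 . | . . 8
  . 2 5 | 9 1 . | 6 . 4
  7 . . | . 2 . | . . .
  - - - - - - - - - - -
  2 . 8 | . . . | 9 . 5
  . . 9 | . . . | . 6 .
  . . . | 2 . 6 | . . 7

Step 1. [r7c5∈{3}] only 3 remains possible at r7c5, so r7c5=3.
Step 2. [r7c2∈{4,6,7}] row 7 places 6 nowhere but r7c2, so r7c2=6.
Step 3. [r8c2∈{3,4,5,7}] box 7 places 7 nowhere but r8c2, so r8c2=7.
Step 4. [r2c8∈{3,4,5,7}] box 3 places 7 nowhere but r2c8. So r2c8=7.
Step 5. [r5c6∈{3,7,8}] row 5 places 7 nowhere but r5c6 ⇒ r5c6=7.
Step 6. [r4c6∈{5}] r4c6 has the single candidate 5, so r4c6=5.
Step 7. [r3c2∈{4,5,8}] across row 3, 8 lands solely at r3c2 ⇒ r3c2=8.
Step 8. [r4c4∈{6}] only 6 remains possible at r4c4 ⇒ r4c4=6.
Step 9. [r1c1∈{4,5,6}] 6 has one home in col 1: r1c1, so r1c1=6.
Step 10. [r4c1∈{1}] nothing but 1 survives at r4c1. So r4c1=1.
Step 11. [r9c8∈{1,3,4,8}] 8 has one home in col 8: r9c8 ⇒ r9c8=8.
Step 12. [r1c2∈{4,5}] 5 has one home in box 1: r1c2, so r1c2=5.
Step 13. [r5c8∈{3}] nothing but 3 survives at r5c8. So r5c8=3.
Step 14. [r2c6∈{2,3,4}] in col 6, 2 fits only at r2c6. So r2c6=2.
Step 15. [r2c3∈{4}] r2c3 is down to just 4. So r2c3=4.
Step 16. [r1c5∈{8}] only 8 remains possible at r1c5, so r1c5=8.
Step 17. [r8c5∈{5}] only 5 remains possible at r8c5 ⇒ r8c5=5.
Step 18. [r8c1∈{4}] r8c1 is down to just 4 ⇒ r8c1=4.
Step 19. [r9c7∈{1,3,4}] across row 9, 4 lands solely at r9c7 ⇒ r9c7=4.
Step 20. [r7c8∈{1}] r7c8 has the single candidate 1, so r7c8=1.
Step 21. [r6c7∈{1,5}] 1 has one home in col 7: r6c7 ⇒ r6c7=1.
Step 22. [r8c4∈{8}] r8c4 has the single candidate 8, so r8c4=8.
Step 23. [r6c4∈{3}] r6c4's peers cover all but 3, so r6c4=3.
Step 24. [r2c9∈{3,6}] row 2 places 3 nowhere but r2c9. So r2c9=3.
Step 25. [r7c6∈{4}] r7c6 has the single candidate 4. So r7c6=4.
Step 26. [r4c2∈{9}] r4c2 is down to just 9, so r4c2=9.
Step 27. [r6c8∈{5}] r6c8 is down to just 5 ⇒ r6c8=5.
Step 28. [r6c2∈{4}] r6c2 is down to just 4 ⇒ r6c2=4.
Step 29. [r3c7∈{5}] only 5 remains possible at r3c7, so r3c7=5.
Step 30. [r4c7∈{7}] nothing but 7 survives at r4c7. So r4c7=7.
Step 31. [r6c6∈{8}] r6c6's peers cover all but 8, so r6c6=8.
Step 32. [r3c9∈{6}] nothing but 6 survives at r3c9, so r3c9=6.
Step 33. [r9c3∈{1}] only 1 remains possible at r9c3. So r9c3=1.
Step 34. [r3c3∈{2}] only 2 remains possible at r3c3 ⇒ r3c3=2.
Step 35. [r1c4∈{4}] r1c4 is down to just 4 ⇒ r1c4=4.
Step 36. [r2c5∈{6}] r2c5 has the single candidate 6. So r2c5=6.
Step 37. [r6c9∈{9}] r6c9's peers cover all but 9 ⇒ r6c9=9.
Step 38. [r8c7∈{3}] r8c7 is down to just 3. So r8c7=3.
Step 39. [r9c5∈{9}] r9c5's peers cover all but 9. So r9c5=9.
Step 40. [r1c6∈{3}] r1c6 has the single candidate 3, so r1c6=3.
Step 41. [r7c4∈{7}] r7c4 has the single candidate 7 ⇒ r7c4=7.
Step 42. [r2c4∈{5}] r2c4's peers cover all but 5. So r2c4=5.
Step 43. [r1c3∈{7}] nothing but 7 survives at r1c3, so r1c3=7.
Step 44. [r1c9∈{1}] r1c9's peers cover all but 1 ⇒ r1c9=1.
Step 45. [r5c1∈{8}] nothing but 8 survives at r5c1 ⇒ r5c1=8.
Step 46. [r8c9∈{2}] nothing but 2 survives at r8c9, so r8c9=2.
Step 47. [r9c2∈{3}] r9c2 has the single candidate 3, so r9c2=3.
Step 48. [r8c6∈{1}] nothing but 1 survives at r8c6, so r8c6=1.
Step 49. [r3c8∈{4}] r3c8 has the single candidate 4. So r3c8=4.
Step 50. [r6c3∈{6}] r6c3 has the single candidate 6, so r6c3=6.
Step 51. [r9c1∈{5}] r9c1 has the single candidate 5, so r9c1=5.
Step 52. [r4c8∈{2}] nothing but 2 survives at r4c8 ⇒ r4c8=2.

Answer: 6 5 7 4 8 3 2 9 1 / 9 1 4 5 6 2 8 7 3 / 3 8 2 1 7 9 5 4 6 / 1 9 3 6 4 5 7 2 8 / 8 2 5 9 1 7 6 3 4 / 7 4 6 3 2 8 1 5 9 / 2 6 8 7 3 4 9 1 5 / 4 7 9 8 5 1 3 6 2 / 5 3 1 2 9 6 4 8 7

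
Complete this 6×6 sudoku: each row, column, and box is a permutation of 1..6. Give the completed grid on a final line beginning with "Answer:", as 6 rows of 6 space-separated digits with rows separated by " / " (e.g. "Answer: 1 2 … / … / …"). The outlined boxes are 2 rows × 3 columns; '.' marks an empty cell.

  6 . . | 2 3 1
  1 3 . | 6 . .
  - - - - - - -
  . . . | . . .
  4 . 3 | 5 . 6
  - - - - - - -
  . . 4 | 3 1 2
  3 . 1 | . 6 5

Step 1. [r3c1∈{2,5}] in col 1, 2 fits only at r3c1. So r3c1=2.
Step 2. [r1c3∈{5}] r1c3 is down to just 5. So r1c3=5.
Step 3. [r3c5∈{4}] nothing but 4 survives at r3c5 ⇒ r3c5=4.
Step 4. [r3c2∈{1,5,6}] 5 has one home in row 3: r3c2, so r3c2=5.
Step 5. [r6c2∈{2}] r6c2 is down to just 2. So r6c2=2.
Step 6. [r5c2∈{6}] nothing but 6 survives at r5c2 ⇒ r5c2=6.
Step 7. [r5c1∈{5}] r5c1 is down to just 5 ⇒ r5c1=5.
Step 8. [r2c5∈{5}] r2c5 is down to just 5, so r2c5=5.
Step 9. [r4c5∈{2}] nothing but 2 survives at r4c5, so r4c5=2.
Step 10. [r4c2∈{1}] only 1 remains possible at r4c2 ⇒ r4c2=1.
Step 11. [r3c4∈{1}] r3c4's peers cover all but 1 ⇒ r3c4=1.
Step 12. [r3c3∈{6}] r3c3 has the single candidate 6 ⇒ r3c3=6.
Step 13. [r1c2∈{4}] nothing but 4 survives at r1c2. So r1c2=4.
Step 14. [r3c6∈{3}] r3c6's peers cover all but 3. So r3c6=3.
Step 15. [r2c6∈{4}] r2c6 is down to just 4, so r2c6=4.
Step 16. [r6c4∈{4}] nothing but 4 survives at r6c4 ⇒ r6c4=4.
Step 17. [r2c3∈{2}] r2c3's peers cover all but 2, so r2c3=2.

Answer: 6 4 5 2 3 1 / 1 3 2 6 5 4 / 2 5 6 1 4 3 / 4 1 3 5 2 6 / 5 6 4 3 1 2 / 3 2 1 4 6 5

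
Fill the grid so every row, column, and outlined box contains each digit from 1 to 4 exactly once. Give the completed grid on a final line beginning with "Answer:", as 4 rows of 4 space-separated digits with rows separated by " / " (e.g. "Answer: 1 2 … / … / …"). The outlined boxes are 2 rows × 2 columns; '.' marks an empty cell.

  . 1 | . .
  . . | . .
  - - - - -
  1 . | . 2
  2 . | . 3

Step 1. [r1c4∈{4}] r1c4 has the single candidate 4. So r1c4=4.
Step 2. [r1c1∈{3}] r1c1 has the single candidate 3, so r1c1=3.
Step 3. [r4c2∈{4}] r4c2 is down to just 4 ⇒ r4c2=4.
Step 4. [r2c3∈{1,2,3}] r2c3 is the only open cell in row 2 admitting 3, so r2c3=3.
Step 5. [r2c1∈{4}] r2c1's peers cover all but 4, so r2c1=4.
Step 6. [r3c2∈{3}] r3c2 has the single candidate 3 ⇒ r3c2=3.
Step 7. [r4c3∈{1}] r4c3 is down to just 1. So r4c3=1.
Step 8. [r2c4∈{1}] r2c4 is down to just 1 ⇒ r2c4=1.
Step 9. [r1c3∈{2}] r1c3 is down to just 2 ⇒ r1c3=2.
Step 10. [r2c2∈{2}] r2c2's peers cover all but 2, so r2c2=2.
Step 11. [r3c3∈{4}] r3c3's peers cover all but 4 ⇒ r3c3=4.

Answer: 3 1 2 4 / 4 2 3 1 / 1 3 4 2 / 2 4 1 3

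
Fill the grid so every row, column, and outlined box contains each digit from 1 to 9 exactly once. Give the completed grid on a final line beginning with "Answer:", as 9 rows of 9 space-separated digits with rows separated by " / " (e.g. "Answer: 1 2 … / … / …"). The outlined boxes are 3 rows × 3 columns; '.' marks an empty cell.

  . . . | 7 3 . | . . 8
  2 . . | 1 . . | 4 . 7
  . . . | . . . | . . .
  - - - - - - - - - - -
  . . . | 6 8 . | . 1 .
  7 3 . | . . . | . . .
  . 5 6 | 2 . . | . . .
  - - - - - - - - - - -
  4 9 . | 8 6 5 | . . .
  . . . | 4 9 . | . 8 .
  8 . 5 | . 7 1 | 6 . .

Step 1. [r4c1∈{9}] r4c1 has the single candidate 9, so r4c1=9.
Step 2. [r3c5∈{2,4,5}] 2 has one home in col 5: r3c5 ⇒ r3c5=2.
Step 3. [r5c3∈{1,2,4,8}] 8 has one home in box 4: r5c3 ⇒ r5c3=8.
Step 4. [r9c2∈{2}] r9c2 has the single candidate 2, so r9c2=2.
Step 5. [r4c2∈{4}] only 4 remains possible at r4c2. So r4c2=4.
Step 6. [r6c1∈{1}] only 1 remains possible at r6c1 ⇒ r6c1=1.
Step 7. [r6c5∈{4}] r6c5 has the single candidate 4, so r6c5=4.
Step 8. [r5c6∈{9}] r5c6's peers cover all but 9 ⇒ r5c6=9.
Step 9. [r3c4∈{5,9}] col 4 places 9 nowhere but r3c4, so r3c4=9.
Step 10. [r5c4∈{5}] only 5 remains possible at r5c4. So r5c4=5.
Step 11. [r5c7∈{2}] nothing but 2 survives at r5c7 ⇒ r5c7=2.
Step 12. [r1c8∈{2,5,6,9}] across row 1, 2 lands solely at r1c8, so r1c8=2.
Step 13. [r7c9∈{1,2,3}] across row 7, 2 lands solely at r7c9. So r7c9=2.
Step 14. [r9c4∈{3}] nothing but 3 survives at r9c4, so r9c4=3.
Step 15. [r6c7∈{3,7,8,9}] r6c7 is the only open cell in row 6 admitting 8 ⇒ r6c7=8.
Step 16. [r1c7∈{1,5,9}] r1c7 is the only open cell in col 7 admitting 9 ⇒ r1c7=9.
Step 17. [r1c1∈{5,6}] across row 1, 5 lands solely at r1c1, so r1c1=5.
Step 18. [r2c3∈{3,9}] 9 has one home in row 2: r2c3. So r2c3=9.
Step 19. [r2c8∈{3,5,6}] across row 2, 3 lands solely at r2c8. So r2c8=3.
Step 20. [r7c8∈{7}] r7c8 has the single candidate 7. So r7c8=7.
Step 21. [r4c7∈{3,5,7}] across col 7, 7 lands solely at r4c7 ⇒ r4c7=7.
Step 22. [r3c8∈{5,6}] r3c8 is the only open cell in col 8 admitting 5 ⇒ r3c8=5.
Step 23. [r3c7∈{1}] r3c7 is down to just 1, so r3c7=1.
Step 24. [r8c9∈{1,3,5}] in col 9, 1 fits only at r8c9, so r8c9=1.
Step 25. [r3c9∈{6}] only 6 remains possible at r3c9, so r3c9=6.
Step 26. [r1c2∈{1,6}] across col 2, 1 lands solely at r1c2, so r1c2=1.
Step 27. [r2c2∈{6,8}] 6 has one home in box 1: r2c2 ⇒ r2c2=6.
Step 28. [r3c2∈{7,8}] col 2 places 8 nowhere but r3c2. So r3c2=8.
Step 29. [r3c3∈{3,4,7}] r3c3 is the only open cell in row 3 admitting 7. So r3c3=7.
Step 30. [r8c3∈{3}] r8c3's peers cover all but 3. So r8c3=3.
Step 31. [r6c8∈{9}] only 9 remains possible at r6c8. So r6c8=9.
Step 32. [r9c8∈{4}] r9c8's peers cover all but 4, so r9c8=4.
Step 33. [r6c9∈{3}] only 3 remains possible at r6c9. So r6c9=3.
Step 34. [r3c6∈{4}] nothing but 4 survives at r3c6 ⇒ r3c6=4.
Step 35. [r8c7∈{5}] r8c7 has the single candidate 5 ⇒ r8c7=5.
Step 36. [r7c3∈{1}] r7c3 has the single candidate 1. So r7c3=1.
Step 37. [r2c5∈{5}] r2c5 is down to just 5, so r2c5=5.
Step 38. [r7c7∈{3}] r7c7 is down to just 3, so r7c7=3.
Step 39. [r5c8∈{6}] r5c8 has the single candidate 6 ⇒ r5c8=6.
Step 40. [r1c3∈{4}] r1c3's peers cover all but 4. So r1c3=4.
Step 41. [r5c9∈{4}] r5c9 is down to just 4. So r5c9=4.
Step 42. [r1c6∈{6}] nothing but 6 survives at r1c6 ⇒ r1c6=6.
Step 43. [r3c1∈{3}] r3c1 is down to just 3. So r3c1=3.
Step 44. [r8c2∈{7}] nothing but 7 survives at r8c2. So r8c2=7.
Step 45. [r4c9∈{5}] nothing but 5 survives at r4c9 ⇒ r4c9=5.
Step 46. [r8c1∈{6}] nothing but 6 survives at r8c1, so r8c1=6.
Step 47. [r8c6∈{2}] r8c6's peers cover all but 2. So r8c6=2.
Step 48. [r4c3∈{2}] r4c3 is down to just 2 ⇒ r4c3=2.
Step 49. [r6c6∈{7}] only 7 remains possible at r6c6, so r6c6=7.
Step 50. [r4c6∈{3}] nothing but 3 survives at r4c6 ⇒ r4c6=3.
Step 51. [r2c6∈{8}] r2c6's peers cover all but 8, so r2c6=8.
Step 52. [r9c9∈{9}] r9c9 has the single candidate 9, so r9c9=9.
Step 53. [r5c5∈{1}] r5c5 has the single candidate 1. So r5c5=1.

Answer: 5 1 4 7 3 6 9 2 8 / 2 6 9 1 5 8 4 3 7 / 3 8 7 9 2 4 1 5 6 / 9 4 2 6 8 3 7 1 5 / 7 3 8 5 1 9 2 6 4 / 1 5 6 2 4 7 8 9 3 / 4 9 1 8 6 5 3 7 2 / 6 7 3 4 9 2 5 8 1 / 8 2 5 3 7 1 6 4 9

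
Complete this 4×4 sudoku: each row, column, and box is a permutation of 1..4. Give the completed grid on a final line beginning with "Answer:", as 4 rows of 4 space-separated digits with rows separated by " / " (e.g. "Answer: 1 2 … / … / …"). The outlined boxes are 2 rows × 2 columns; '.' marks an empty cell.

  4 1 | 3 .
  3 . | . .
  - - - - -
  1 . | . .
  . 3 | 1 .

Step 1. [r1c4∈{2}] nothing but 2 survives at r1c4. So r1c4=2.
Step 2. [r4c4∈{4}] r4c4 has the single candidate 4. So r4c4=4.
Step 3. [r4c1∈{2}] only 2 remains possible at r4c1, so r4c1=2.
Step 4. [r2c2∈{2}] r2c2 is down to just 2 ⇒ r2c2=2.
Step 5. [r3c2∈{4}] r3c2's peers cover all but 4 ⇒ r3c2=4.
Step 6. [r2c3∈{4}] only 4 remains possible at r2c3 ⇒ r2c3=4.
Step 7. [r3c3∈{2}] r3c3 has the single candidate 2 ⇒ r3c3=2.
Step 8. [r2c4∈{1}] nothing but 1 survives at r2c4, so r2c4=1.
Step 9. [r3c4∈{3}] nothing but 3 survives at r3c4 ⇒ r3c4=3.

Answer: 4 1 3 2 / 3 2 4 1 / 1 4 2 3 / 2 3 1 4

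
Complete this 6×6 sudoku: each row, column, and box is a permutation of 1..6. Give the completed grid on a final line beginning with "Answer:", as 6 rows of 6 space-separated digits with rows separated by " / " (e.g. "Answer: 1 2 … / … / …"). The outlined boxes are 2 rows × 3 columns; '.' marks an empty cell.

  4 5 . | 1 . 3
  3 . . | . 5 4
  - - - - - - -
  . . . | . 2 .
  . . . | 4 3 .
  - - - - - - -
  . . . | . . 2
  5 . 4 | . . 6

Step 1. [r3c4∈{5,6}] r3c4 is the only open cell in box 4 admitting 6. So r3c4=6.
Step 2. [r3c1∈{1}] only 1 remains possible at r3c1. So r3c1=1.
Step 3. [r6c2∈{1,2,3}] in row 6, 2 fits only at r6c2, so r6c2=2.
Step 4. [r4c2∈{6}] r4c2 is down to just 6. So r4c2=6.
Step 5. [r2c3∈{1,2,6}] row 2 places 6 nowhere but r2c3, so r2c3=6.
Step 6. [r5c3∈{1,3}] across col 3, 1 lands solely at r5c3. So r5c3=1.
Step 7. [r3c3∈{3,5}] across col 3, 3 lands solely at r3c3. So r3c3=3.
Step 8. [r4c3∈{2,5}] across col 3, 5 lands solely at r4c3, so r4c3=5.
Step 9. [r6c4∈{3}] nothing but 3 survives at r6c4 ⇒ r6c4=3.
Step 10. [r1c3∈{2}] r1c3's peers cover all but 2 ⇒ r1c3=2.
Step 11. [r3c6∈{5}] r3c6 is down to just 5 ⇒ r3c6=5.
Step 12. [r5c5∈{4}] r5c5 is down to just 4 ⇒ r5c5=4.
Step 13. [r5c4∈{5}] r5c4's peers cover all but 5 ⇒ r5c4=5.
Step 14. [r4c6∈{1}] nothing but 1 survives at r4c6 ⇒ r4c6=1.
Step 15. [r4c1∈{2}] r4c1's peers cover all but 2, so r4c1=2.
Step 16. [r2c2∈{1}] nothing but 1 survives at r2c2. So r2c2=1.
Step 17. [r3c2∈{4}] r3c2 is down to just 4. So r3c2=4.
Step 18. [r1c5∈{6}] r1c5 has the single candidate 6. So r1c5=6.
Step 19. [r2c4∈{2}] r2c4 has the single candidate 2, so r2c4=2.
Step 20. [r5c1∈{6}] r5c1 has the single candidate 6. So r5c1=6.
Step 21. [r5c2∈{3}] only 3 remains possible at r5c2, so r5c2=3.
Step 22. [r6c5∈{1}] only 1 remains possible at r6c5 ⇒ r6c5=1.

Answer: 4 5 2 1 6 3 / 3 1 6 2 5 4 / 1 4 3 6 2 5 / 2 6 5 4 3 1 / 6 3 1 5 4 2 / 5 2 4 3 1 6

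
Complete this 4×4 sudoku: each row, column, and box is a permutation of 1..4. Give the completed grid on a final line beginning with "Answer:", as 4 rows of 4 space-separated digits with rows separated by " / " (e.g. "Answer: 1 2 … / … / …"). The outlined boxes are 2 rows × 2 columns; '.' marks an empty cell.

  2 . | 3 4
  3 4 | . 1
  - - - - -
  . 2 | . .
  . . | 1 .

Step 1. [r3c4∈{3}] r3c4 is down to just 3. So r3c4=3.
Step 2. [r3c3∈{4}] only 4 remains possible at r3c3, so r3c3=4.
Step 3. [r2c3∈{2}] nothing but 2 survives at r2c3 ⇒ r2c3=2.
Step 4. [r3c1∈{1}] r3c1 is down to just 1, so r3c1=1.
Step 5. [r4c1∈{4}] only 4 remains possible at r4c1. So r4c1=4.
Step 6. [r4c4∈{2}] only 2 remains possible at r4c4. So r4c4=2.
Step 7. [r1c2∈{1}] r1c2's peers cover all but 1. So r1c2=1.
Step 8. [r4c2∈{3}] only 3 remains possible at r4c2 ⇒ r4c2=3.

Answer: 2 1 3 4 / 3 4 2 1 / 1 2 4 3 / 4 3 1 2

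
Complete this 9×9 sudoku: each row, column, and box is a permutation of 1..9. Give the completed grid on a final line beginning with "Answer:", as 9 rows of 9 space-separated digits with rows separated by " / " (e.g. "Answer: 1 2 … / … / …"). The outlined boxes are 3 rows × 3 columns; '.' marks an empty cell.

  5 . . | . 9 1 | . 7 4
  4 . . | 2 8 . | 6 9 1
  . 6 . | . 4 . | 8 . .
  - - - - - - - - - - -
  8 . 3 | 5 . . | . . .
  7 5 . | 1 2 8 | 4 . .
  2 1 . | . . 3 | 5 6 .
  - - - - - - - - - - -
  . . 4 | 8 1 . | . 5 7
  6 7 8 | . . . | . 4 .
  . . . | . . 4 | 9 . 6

Step 1. [r6c3∈{9}] r6c3 has the single candidate 9, so r6c3=9.
Step 2. [r4c6∈{6,7,9}] 9 has one home in box 5: r4c6 ⇒ r4c6=9.
Step 3. [r4c9∈{2}] r4c9's peers cover all but 2, so r4c9=2.
Step 4. [r8c9∈{3}] nothing but 3 survives at r8c9. So r8c9=3.
Step 5. [r9c5∈{3,5,7}] r9c5 is the only open cell in col 5 admitting 3, so r9c5=3.
Step 6. [r7c7∈{2}] r7c7 is down to just 2 ⇒ r7c7=2.
Step 7. [r3c1∈{1,3,9}] 9 has one home in row 3: r3c1 ⇒ r3c1=9.
Step 8. [r3c3∈{1,2,7}] row 3 places 1 nowhere but r3c3 ⇒ r3c3=1.
Step 9. [r2c6∈{5,7}] across row 2, 5 lands solely at r2c6 ⇒ r2c6=5.
Step 10. [r1c7∈{3}] r1c7 has the single candidate 3, so r1c7=3.
Step 11. [r8c7∈{1}] r8c7 has the single candidate 1, so r8c7=1.
Step 12. [r9c4∈{7}] only 7 remains possible at r9c4. So r9c4=7.
Step 13. [r9c2∈{2}] nothing but 2 survives at r9c2. So r9c2=2.
Step 14. [r4c7∈{7}] only 7 remains possible at r4c7, so r4c7=7.
Step 15. [r2c2∈{3}] r2c2 is down to just 3 ⇒ r2c2=3.
Step 16. [r4c8∈{1}] only 1 remains possible at r4c8 ⇒ r4c8=1.
Step 17. [r8c6∈{2}] only 2 remains possible at r8c6, so r8c6=2.
Step 18. [r6c4∈{4}] nothing but 4 survives at r6c4. So r6c4=4.
Step 19. [r4c2∈{4}] r4c2 is down to just 4 ⇒ r4c2=4.
Step 20. [r6c5∈{7}] nothing but 7 survives at r6c5. So r6c5=7.
Step 21. [r7c2∈{9}] only 9 remains possible at r7c2 ⇒ r7c2=9.
Step 22. [r4c5∈{6}] r4c5's peers cover all but 6. So r4c5=6.
Step 23. [r3c6∈{7}] r3c6's peers cover all but 7, so r3c6=7.
Step 24. [r1c2∈{8}] r1c2's peers cover all but 8 ⇒ r1c2=8.
Step 25. [r5c3∈{6}] r5c3's peers cover all but 6. So r5c3=6.
Step 26. [r7c1∈{3}] r7c1 is down to just 3 ⇒ r7c1=3.
Step 27. [r9c1∈{1}] r9c1's peers cover all but 1, so r9c1=1.
Step 28. [r5c9∈{9}] r5c9's peers cover all but 9 ⇒ r5c9=9.
Step 29. [r9c8∈{8}] r9c8's peers cover all but 8, so r9c8=8.
Step 30. [r2c3∈{7}] r2c3 is down to just 7, so r2c3=7.
Step 31. [r5c8∈{3}] only 3 remains possible at r5c8 ⇒ r5c8=3.
Step 32. [r7c6∈{6}] nothing but 6 survives at r7c6 ⇒ r7c6=6.
Step 33. [r3c8∈{2}] only 2 remains possible at r3c8. So r3c8=2.
Step 34. [r9c3∈{5}] r9c3 is down to just 5 ⇒ r9c3=5.
Step 35. [r8c5∈{5}] nothing but 5 survives at r8c5. So r8c5=5.
Step 36. [r3c9∈{5}] nothing but 5 survives at r3c9. So r3c9=5.
Step 37. [r1c3∈{2}] r1c3 has the single candidate 2, so r1c3=2.
Step 38. [r8c4∈{9}] r8c4 is down to just 9, so r8c4=9.
Step 39. [r3c4∈{3}] only 3 remains possible at r3c4. So r3c4=3.
Step 40. [r1c4∈{6}] nothing but 6 survives at r1c4 ⇒ r1c4=6.
Step 41. [r6c9∈{8}] r6c9 is down to just 8, so r6c9=8.

Answer: 5 8 2 6 9 1 3 7 4 / 4 3 7 2 8 5 6 9 1 / 9 6 1 3 4 7 8 2 5 / 8 4 3 5 6 9 7 1 2 / 7 5 6 1 2 8 4 3 9 / 2 1 9 4 7 3 5 6 8 / 3 9 4 8 1 6 2 5 7 / 6 7 8 9 5 2 1 4 3 / 1 2 5 7 3 4 9 8 6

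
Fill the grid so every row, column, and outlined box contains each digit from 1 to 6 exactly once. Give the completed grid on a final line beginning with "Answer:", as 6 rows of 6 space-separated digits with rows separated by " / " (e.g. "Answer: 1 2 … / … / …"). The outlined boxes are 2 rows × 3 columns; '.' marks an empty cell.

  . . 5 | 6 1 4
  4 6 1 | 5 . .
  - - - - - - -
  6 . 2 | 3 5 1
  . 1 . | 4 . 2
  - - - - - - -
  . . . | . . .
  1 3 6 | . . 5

Step 1. [r5c2∈{2,4,5}] r5c2 is the only open cell in col 2 admitting 5. So r5c2=5.
Step 2. [r6c4∈{2}] r6c4 is down to just 2, so r6c4=2.
Step 3. [r1c1∈{2,3}] across row 1, 3 lands solely at r1c1 ⇒ r1c1=3.
Step 4. [r2c6∈{3}] nothing but 3 survives at r2c6, so r2c6=3.
Step 5. [r5c5∈{3,4,6}] row 5 places 3 nowhere but r5c5 ⇒ r5c5=3.
Step 6. [r5c3∈{4}] only 4 remains possible at r5c3. So r5c3=4.
Step 7. [r2c5∈{2}] r2c5 is down to just 2 ⇒ r2c5=2.
Step 8. [r6c5∈{4}] r6c5 is down to just 4 ⇒ r6c5=4.
Step 9. [r1c2∈{2}] r1c2's peers cover all but 2 ⇒ r1c2=2.
Step 10. [r5c6∈{6}] nothing but 6 survives at r5c6. So r5c6=6.
Step 11. [r4c3∈{3}] only 3 remains possible at r4c3. So r4c3=3.
Step 12. [r3c2∈{4}] nothing but 4 survives at r3c2, so r3c2=4.
Step 13. [r4c5∈{6}] r4c5 is down to just 6, so r4c5=6.
Step 14. [r5c4∈{1}] only 1 remains possible at r5c4 ⇒ r5c4=1.
Step 15. [r5c1∈{2}] r5c1's peers cover all but 2. So r5c1=2.
Step 16. [r4c1∈{5}] r4c1 is down to just 5 ⇒ r4c1=5.

Answer: 3 2 5 6 1 4 / 4 6 1 5 2 3 / 6 4 2 3 5 1 / 5 1 3 4 6 2 / 2 5 4 1 3 6 / 1 3 6 2 4 5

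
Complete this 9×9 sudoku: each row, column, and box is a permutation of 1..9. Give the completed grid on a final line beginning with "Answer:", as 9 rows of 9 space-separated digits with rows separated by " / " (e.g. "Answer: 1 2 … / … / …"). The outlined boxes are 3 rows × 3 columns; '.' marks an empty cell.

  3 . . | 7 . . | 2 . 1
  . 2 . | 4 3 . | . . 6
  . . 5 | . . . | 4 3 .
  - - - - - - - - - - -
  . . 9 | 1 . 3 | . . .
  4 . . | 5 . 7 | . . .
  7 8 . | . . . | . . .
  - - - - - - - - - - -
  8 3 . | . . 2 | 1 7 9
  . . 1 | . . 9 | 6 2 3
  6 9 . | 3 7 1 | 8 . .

Step 1. [r3c5∈{1,2,6,8,9}] in col 5, 1 fits only at r3c5. So r3c5=1.
Step 2. [r6c6∈{4,6}] 4 has one home in col 6: r6c6. So r6c6=4.
Step 3. [r4c1∈{2,5}] r4c1 is the only open cell in col 1 admitting 2. So r4c1=2.
Step 4. [r4c2∈{5,6}] 5 has one home in box 4: r4c2 ⇒ r4c2=5.
Step 5. [r3c4∈{2,6,8,9}] r3c4 is the only open cell in row 3 admitting 2, so r3c4=2.
Step 6. [r1c5∈{5,6,8,9}] in box 2, 9 fits only at r1c5, so r1c5=9.
Step 7. [r6c8∈{1,5,6,9}] 1 has one home in row 6: r6c8 ⇒ r6c8=1.
Step 8. [r7c3∈{4}] nothing but 4 survives at r7c3 ⇒ r7c3=4.
Step 9. [r2c3∈{7,8}] 7 has one home in col 3: r2c3. So r2c3=7.
Step 10. [r3c2∈{6}] r3c2 has the single candidate 6. So r3c2=6.
Step 11. [r3c6∈{8}] r3c6's peers cover all but 8 ⇒ r3c6=8.
Step 12. [r2c8∈{5,8,9}] r2c8 is the only open cell in row 2 admitting 8. So r2c8=8.
Step 13. [r2c7∈{5,9}] 9 has one home in box 3: r2c7 ⇒ r2c7=9.
Step 14. [r7c5∈{5,6}] 5 has one home in row 7: r7c5. So r7c5=5.
Step 15. [r1c8∈{5}] r1c8 is down to just 5. So r1c8=5.
Step 16. [r5c7∈{3}] r5c7's peers cover all but 3. So r5c7=3.
Step 17. [r5c3∈{6}] r5c3 has the single candidate 6 ⇒ r5c3=6.
Step 18. [r4c8∈{4,6}] in col 8, 6 fits only at r4c8, so r4c8=6.
Step 19. [r4c9∈{4,7,8}] in row 4, 4 fits only at r4c9 ⇒ r4c9=4.
Step 20. [r5c9∈{2,8}] col 9 places 8 nowhere but r5c9, so r5c9=8.
Step 21. [r6c5∈{2,6}] r6c5 is the only open cell in col 5 admitting 6, so r6c5=6.
Step 22. [r8c5∈{4,8}] across row 8, 4 lands solely at r8c5. So r8c5=4.
Step 23. [r6c7∈{5}] only 5 remains possible at r6c7. So r6c7=5.
Step 24. [r1c3∈{8}] only 8 remains possible at r1c3. So r1c3=8.
Step 25. [r4c7∈{7}] r4c7 has the single candidate 7 ⇒ r4c7=7.
Step 26. [r6c4∈{9}] nothing but 9 survives at r6c4 ⇒ r6c4=9.
Step 27. [r4c5∈{8}] r4c5's peers cover all but 8 ⇒ r4c5=8.
Step 28. [r1c6∈{6}] r1c6's peers cover all but 6. So r1c6=6.
Step 29. [r2c6∈{5}] r2c6 has the single candidate 5, so r2c6=5.
Step 30. [r9c9∈{5}] r9c9 has the single candidate 5 ⇒ r9c9=5.
Step 31. [r9c8∈{4}] r9c8's peers cover all but 4. So r9c8=4.
Step 32. [r7c4∈{6}] r7c4's peers cover all but 6. So r7c4=6.
Step 33. [r6c9∈{2}] r6c9 has the single candidate 2. So r6c9=2.
Step 34. [r5c5∈{2}] r5c5 has the single candidate 2 ⇒ r5c5=2.
Step 35. [r5c2∈{1}] r5c2 is down to just 1, so r5c2=1.
Step 36. [r8c1∈{5}] only 5 remains possible at r8c1 ⇒ r8c1=5.
Step 37. [r3c1∈{9}] r3c1 has the single candidate 9. So r3c1=9.
Step 38. [r9c3∈{2}] only 2 remains possible at r9c3, so r9c3=2.
Step 39. [r5c8∈{9}] only 9 remains possible at r5c8. So r5c8=9.
Step 40. [r2c1∈{1}] r2c1 is down to just 1. So r2c1=1.
Step 41. [r3c9∈{7}] only 7 remains possible at r3c9. So r3c9=7.
Step 42. [r6c3∈{3}] only 3 remains possible at r6c3. So r6c3=3.
Step 43. [r8c4∈{8}] r8c4 has the single candidate 8, so r8c4=8.
Step 44. [r1c2∈{4}] r1c2's peers cover all but 4 ⇒ r1c2=4.
Step 45. [r8c2∈{7}] r8c2 is down to just 7 ⇒ r8c2=7.

Answer: 3 4 8 7 9 6 2 5 1 / 1 2 7 4 3 5 9 8 6 / 9 6 5 2 1 8 4 3 7 / 2 5 9 1 8 3 7 6 4 / 4 1 6 5 2 7 3 9 8 / 7 8 3 9 6 4 5 1 2 / 8 3 4 6 5 2 1 7 9 / 5 7 1 8 4 9 6 2 3 / 6 9 2 3 7 1 8 4 5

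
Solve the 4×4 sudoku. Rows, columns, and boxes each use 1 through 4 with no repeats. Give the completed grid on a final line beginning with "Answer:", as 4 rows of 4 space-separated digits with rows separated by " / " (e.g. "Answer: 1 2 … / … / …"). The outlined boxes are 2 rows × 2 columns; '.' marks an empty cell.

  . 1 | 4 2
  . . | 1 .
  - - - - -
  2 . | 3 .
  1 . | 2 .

Step 1. [r3c2∈{4}] r3c2's peers cover all but 4, so r3c2=4.
Step 2. [r1c1∈{3}] r1c1's peers cover all but 3, so r1c1=3.
Step 3. [r2c1∈{4}] r2c1 is down to just 4 ⇒ r2c1=4.
Step 4. [r3c4∈{1}] r3c4's peers cover all but 1, so r3c4=1.
Step 5. [r4c4∈{4}] nothing but 4 survives at r4c4, so r4c4=4.
Step 6. [r4c2∈{3}] r4c2 has the single candidate 3 ⇒ r4c2=3.
Step 7. [r2c4∈{3}] r2c4 has the single candidate 3. So r2c4=3.
Step 8. [r2c2∈{2}] nothing but 2 survives at r2c2. So r2c2=2.

Answer: 3 1 4 2 / 4 2 1 3 / 2 4 3 1 / 1 3 2 4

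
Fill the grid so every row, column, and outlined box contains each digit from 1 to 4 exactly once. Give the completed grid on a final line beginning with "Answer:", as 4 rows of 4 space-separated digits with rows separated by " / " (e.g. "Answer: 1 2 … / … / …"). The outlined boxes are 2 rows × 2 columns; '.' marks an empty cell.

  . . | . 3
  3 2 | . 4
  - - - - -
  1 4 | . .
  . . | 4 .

Step 1. [r1c3∈{1,2}] 2 has one home in row 1: r1c3, so r1c3=2.
Step 2. [r4c4∈{1,2}] r4c4 is the only open cell in row 4 admitting 1 ⇒ r4c4=1.
Step 3. [r3c3∈{3}] only 3 remains possible at r3c3, so r3c3=3.
Step 4. [r1c2∈{1}] r1c2's peers cover all but 1. So r1c2=1.
Step 5. [r2c3∈{1}] only 1 remains possible at r2c3 ⇒ r2c3=1.
Step 6. [r4c2∈{3}] only 3 remains possible at r4c2, so r4c2=3.
Step 7. [r4c1∈{2}] r4c1 is down to just 2 ⇒ r4c1=2.
Step 8. [r1c1∈{4}] r1c1 has the single candidate 4. So r1c1=4.
Step 9. [r3c4∈{2}] r3c4 has the single candidate 2, so r3c4=2.

Answer: 4 1 2 3 / 3 2 1 4 / 1 4 3 2 / 2 3 4 1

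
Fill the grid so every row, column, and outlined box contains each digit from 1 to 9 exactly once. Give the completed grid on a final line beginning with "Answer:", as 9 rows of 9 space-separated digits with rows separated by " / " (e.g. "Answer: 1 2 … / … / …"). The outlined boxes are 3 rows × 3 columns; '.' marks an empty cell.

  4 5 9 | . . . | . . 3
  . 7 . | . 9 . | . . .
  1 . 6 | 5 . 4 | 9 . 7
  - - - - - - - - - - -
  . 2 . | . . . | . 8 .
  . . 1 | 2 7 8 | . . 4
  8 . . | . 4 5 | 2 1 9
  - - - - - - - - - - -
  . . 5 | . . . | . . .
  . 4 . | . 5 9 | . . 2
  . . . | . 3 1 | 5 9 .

Step 1. [r8c7∈{1,3,6,7,8}] 1 has one home in row 8: r8c7 ⇒ r8c7=1.
Step 2. [r3c2∈{3,8}] across row 3, 3 lands solely at r3c2, so r3c2=3.
Step 3. [r2c3∈{2,8}] r2c3 is the only open cell in box 1 admitting 8 ⇒ r2c3=8.
Step 4. [r6c2∈{6}] nothing but 6 survives at r6c2, so r6c2=6.
Step 5. [r8c4∈{6,7,8}] in row 8, 8 fits only at r8c4, so r8c4=8.
Step 6. [r4c7∈{3,6,7}] in box 6, 7 fits only at r4c7, so r4c7=7.
Step 7. [r2c1∈{2}] r2c1's peers cover all but 2, so r2c1=2.
Step 8. [r6c4∈{3}] nothing but 3 survives at r6c4, so r6c4=3.
Step 9. [r4c6∈{6}] r4c6 has the single candidate 6. So r4c6=6.
Step 10. [r4c9∈{5}] nothing but 5 survives at r4c9 ⇒ r4c9=5.
Step 11. [r5c2∈{9}] r5c2 is down to just 9. So r5c2=9.
Step 12. [r4c1∈{3}] only 3 remains possible at r4c1. So r4c1=3.
Step 13. [r1c7∈{6,8}] across box 3, 8 lands solely at r1c7 ⇒ r1c7=8.
Step 14. [r9c4∈{4,6,7}] 4 has one home in row 9: r9c4, so r9c4=4.
Step 15. [r8c3∈{3,7}] across col 3, 3 lands solely at r8c3 ⇒ r8c3=3.
Step 16. [r2c8∈{4,5,6}] row 2 places 5 nowhere but r2c8, so r2c8=5.
Step 17. [r7c8∈{3,4,6,7}] 4 has one home in col 8: r7c8. So r7c8=4.
Step 18. [r7c7∈{3,6}] 3 has one home in row 7: r7c7. So r7c7=3.
Step 19. [r8c8∈{6,7}] across col 8, 7 lands solely at r8c8. So r8c8=7.
Step 20. [r8c1∈{6}] r8c1's peers cover all but 6 ⇒ r8c1=6.
Step 21. [r9c9∈{6,8}] row 9 places 6 nowhere but r9c9. So r9c9=6.
Step 22. [r5c7∈{6}] r5c7's peers cover all but 6, so r5c7=6.
Step 23. [r2c4∈{1,6}] row 2 places 6 nowhere but r2c4. So r2c4=6.
Step 24. [r7c4∈{7}] only 7 remains possible at r7c4 ⇒ r7c4=7.
Step 25. [r1c4∈{1}] only 1 remains possible at r1c4 ⇒ r1c4=1.
Step 26. [r1c5∈{2}] nothing but 2 survives at r1c5. So r1c5=2.
Step 27. [r6c3∈{7}] r6c3 is down to just 7 ⇒ r6c3=7.
Step 28. [r9c2∈{8}] only 8 remains possible at r9c2 ⇒ r9c2=8.
Step 29. [r2c9∈{1}] r2c9's peers cover all but 1. So r2c9=1.
Step 30. [r3c8∈{2}] nothing but 2 survives at r3c8, so r3c8=2.
Step 31. [r4c5∈{1}] only 1 remains possible at r4c5, so r4c5=1.
Step 32. [r2c7∈{4}] r2c7 is down to just 4, so r2c7=4.
Step 33. [r9c1∈{7}] nothing but 7 survives at r9c1, so r9c1=7.
Step 34. [r7c2∈{1}] r7c2 is down to just 1, so r7c2=1.
Step 35. [r9c3∈{2}] only 2 remains possible at r9c3. So r9c3=2.
Step 36. [r2c6∈{3}] r2c6 has the single candidate 3 ⇒ r2c6=3.
Step 37. [r5c1∈{5}] only 5 remains possible at r5c1. So r5c1=5.
Step 38. [r5c8∈{3}] nothing but 3 survives at r5c8, so r5c8=3.
Step 39. [r1c8∈{6}] nothing but 6 survives at r1c8. So r1c8=6.
Step 40. [r4c4∈{9}] r4c4's peers cover all but 9 ⇒ r4c4=9.
Step 41. [r3c5∈{8}] only 8 remains possible at r3c5 ⇒ r3c5=8.
Step 42. [r4c3∈{4}] only 4 remains possible at r4c3 ⇒ r4c3=4.
Step 43. [r7c6∈{2}] r7c6 has the single candidate 2 ⇒ r7c6=2.
Step 44. [r1c6∈{7}] only 7 remains possible at r1c6 ⇒ r1c6=7.
Step 45. [r7c1∈{9}] r7c1 is down to just 9, so r7c1=9.
Step 46. [r7c5∈{6}] r7c5's peers cover all but 6, so r7c5=6.
Step 47. [r7c9∈{8}] r7c9 is down to just 8 ⇒ r7c9=8.

Answer: 4 5 9 1 2 7 8 6 3 / 2 7 8 6 9 3 4 5 1 / 1 3 6 5 8 4 9 2 7 / 3 2 4 9 1 6 7 8 5 / 5 9 1 2 7 8 6 3 4 / 8 6 7 3 4 5 2 1 9 / 9 1 5 7 6 2 3 4 8 / 6 4 3 8 5 9 1 7 2 / 7 8 2 4 3 1 5 9 6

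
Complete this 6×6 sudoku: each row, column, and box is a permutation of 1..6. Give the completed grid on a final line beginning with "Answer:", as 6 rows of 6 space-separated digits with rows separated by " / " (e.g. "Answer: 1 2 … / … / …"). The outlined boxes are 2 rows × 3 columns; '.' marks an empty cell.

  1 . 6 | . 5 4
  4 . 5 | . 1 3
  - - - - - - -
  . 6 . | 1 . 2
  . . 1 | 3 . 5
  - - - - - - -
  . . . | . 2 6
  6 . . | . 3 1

Step 1. [r2c2∈{2}] nothing but 2 survives at r2c2, so r2c2=2.
Step 2. [r4c2∈{4}] r4c2 has the single candidate 4, so r4c2=4.
Step 3. [r6c2∈{5}] r6c2's peers cover all but 5 ⇒ r6c2=5.
Step 4. [r5c1∈{3}] nothing but 3 survives at r5c1, so r5c1=3.
Step 5. [r6c4∈{4}] only 4 remains possible at r6c4. So r6c4=4.
Step 6. [r3c5∈{4}] r3c5's peers cover all but 4 ⇒ r3c5=4.
Step 7. [r4c1∈{2}] r4c1's peers cover all but 2, so r4c1=2.
Step 8. [r1c2∈{3}] r1c2's peers cover all but 3. So r1c2=3.
Step 9. [r3c1∈{5}] only 5 remains possible at r3c1, so r3c1=5.
Step 10. [r5c4∈{5}] nothing but 5 survives at r5c4. So r5c4=5.
Step 11. [r6c3∈{2}] r6c3's peers cover all but 2. So r6c3=2.
Step 12. [r2c4∈{6}] nothing but 6 survives at r2c4. So r2c4=6.
Step 13. [r4c5∈{6}] r4c5's peers cover all but 6 ⇒ r4c5=6.
Step 14. [r5c2∈{1}] r5c2 is down to just 1 ⇒ r5c2=1.
Step 15. [r3c3∈{3}] nothing but 3 survives at r3c3. So r3c3=3.
Step 16. [r1c4∈{2}] r1c4 has the single candidate 2, so r1c4=2.
Step 17. [r5c3∈{4}] r5c3's peers cover all but 4, so r5c3=4.

Answer: 1 3 6 2 5 4 / 4 2 5 6 1 3 / 5 6 3 1 4 2 / 2 4 1 3 6 5 / 3 1 4 5 2 6 / 6 5 2 4 3 1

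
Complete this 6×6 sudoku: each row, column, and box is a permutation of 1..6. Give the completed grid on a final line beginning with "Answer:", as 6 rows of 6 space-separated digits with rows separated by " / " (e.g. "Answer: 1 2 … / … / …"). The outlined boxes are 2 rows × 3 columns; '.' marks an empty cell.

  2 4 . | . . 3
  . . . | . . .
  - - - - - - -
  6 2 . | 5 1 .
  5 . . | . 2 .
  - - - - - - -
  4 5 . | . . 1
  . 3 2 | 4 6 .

Step 1. [r2c2∈{1,6}] across col 2, 6 lands solely at r2c2 ⇒ r2c2=6.
Step 2. [r3c6∈{4}] nothing but 4 survives at r3c6 ⇒ r3c6=4.
Step 3. [r1c5∈{5}] nothing but 5 survives at r1c5, so r1c5=5.
Step 4. [r1c3∈{1}] nothing but 1 survives at r1c3 ⇒ r1c3=1.
Step 5. [r4c4∈{3,6}] across box 4, 3 lands solely at r4c4, so r4c4=3.
Step 6. [r2c4∈{1,2}] 1 has one home in row 2: r2c4, so r2c4=1.
Step 7. [r3c3∈{3}] nothing but 3 survives at r3c3, so r3c3=3.
Step 8. [r5c5∈{3}] r5c5 is down to just 3. So r5c5=3.
Step 9. [r4c6∈{6}] r4c6 is down to just 6 ⇒ r4c6=6.
Step 10. [r5c4∈{2}] r5c4 has the single candidate 2. So r5c4=2.
Step 11. [r2c6∈{2}] nothing but 2 survives at r2c6, so r2c6=2.
Step 12. [r4c3∈{4}] r4c3 is down to just 4 ⇒ r4c3=4.
Step 13. [r6c6∈{5}] r6c6 is down to just 5, so r6c6=5.
Step 14. [r6c1∈{1}] only 1 remains possible at r6c1 ⇒ r6c1=1.
Step 15. [r4c2∈{1}] r4c2's peers cover all but 1, so r4c2=1.
Step 16. [r2c5∈{4}] r2c5 is down to just 4, so r2c5=4.
Step 17. [r5c3∈{6}] r5c3 is down to just 6, so r5c3=6.
Step 18. [r2c1∈{3}] r2c1 is down to just 3 ⇒ r2c1=3.
Step 19. [r2c3∈{5}] r2c3's peers cover all but 5. So r2c3=5.
Step 20. [r1c4∈{6}] r1c4's peers cover all but 6, so r1c4=6.

Answer: 2 4 1 6 5 3 / 3 6 5 1 4 2 / 6 2 3 5 1 4 / 5 1 4 3 2 6 / 4 5 6 2 3 1 / 1 3 2 4 6 5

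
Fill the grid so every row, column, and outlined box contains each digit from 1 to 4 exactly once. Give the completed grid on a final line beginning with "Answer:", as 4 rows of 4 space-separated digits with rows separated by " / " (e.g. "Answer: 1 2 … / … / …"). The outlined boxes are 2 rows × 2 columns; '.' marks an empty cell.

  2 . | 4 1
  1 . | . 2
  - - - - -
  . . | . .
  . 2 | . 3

Step 1. [r3c2∈{1,3,4}] in col 2, 1 fits only at r3c2 ⇒ r3c2=1.
Step 2. [r4c1∈{4}] r4c1 is down to just 4. So r4c1=4.
Step 3. [r2c2∈{3,4}] across row 2, 4 lands solely at r2c2 ⇒ r2c2=4.
Step 4. [r3c1∈{3}] r3c1 has the single candidate 3 ⇒ r3c1=3.
Step 5. [r1c2∈{3}] r1c2 has the single candidate 3 ⇒ r1c2=3.
Step 6. [r3c4∈{4}] only 4 remains possible at r3c4, so r3c4=4.
Step 7. [r4c3∈{1}] r4c3 has the single candidate 1 ⇒ r4c3=1.
Step 8. [r3c3∈{2}] nothing but 2 survives at r3c3, so r3c3=2.
Step 9. [r2c3∈{3}] r2c3 is down to just 3, so r2c3=3.

Answer: 2 3 4 1 / 1 4 3 2 / 3 1 2 4 / 4 2 1 3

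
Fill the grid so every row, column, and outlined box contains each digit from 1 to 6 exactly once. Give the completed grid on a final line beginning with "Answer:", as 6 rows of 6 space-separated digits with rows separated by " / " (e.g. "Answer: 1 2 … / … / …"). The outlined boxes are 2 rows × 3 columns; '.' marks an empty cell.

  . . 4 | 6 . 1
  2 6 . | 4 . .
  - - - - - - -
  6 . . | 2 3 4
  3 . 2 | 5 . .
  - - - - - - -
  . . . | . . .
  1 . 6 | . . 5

Step 1. [r5c6∈{2,3,6}] r5c6 is the only open cell in col 6 admitting 2, so r5c6=2.
Step 2. [r1c2∈{3,5}] in row 1, 3 fits only at r1c2. So r1c2=3.
Step 3. [r5c1∈{4,5}] 4 has one home in col 1: r5c1 ⇒ r5c1=4.
Step 4. [r4c5∈{1,6}] r4c5 is the only open cell in box 4 admitting 1, so r4c5=1.
Step 5. [r5c2∈{5}] only 5 remains possible at r5c2. So r5c2=5.
Step 6. [r2c5∈{5}] r2c5 has the single candidate 5 ⇒ r2c5=5.
Step 7. [r3c3∈{1,5}] across row 3, 5 lands solely at r3c3, so r3c3=5.
Step 8. [r5c3∈{3}] r5c3 has the single candidate 3, so r5c3=3.
Step 9. [r5c5∈{6}] nothing but 6 survives at r5c5 ⇒ r5c5=6.
Step 10. [r6c5∈{4}] r6c5 has the single candidate 4, so r6c5=4.
Step 11. [r1c5∈{2}] r1c5's peers cover all but 2, so r1c5=2.
Step 12. [r4c2∈{4}] r4c2 has the single candidate 4 ⇒ r4c2=4.
Step 13. [r4c6∈{6}] only 6 remains possible at r4c6. So r4c6=6.
Step 14. [r2c6∈{3}] nothing but 3 survives at r2c6. So r2c6=3.
Step 15. [r3c2∈{1}] r3c2 has the single candidate 1, so r3c2=1.
Step 16. [r1c1∈{5}] r1c1's peers cover all but 5 ⇒ r1c1=5.
Step 17. [r6c4∈{3}] r6c4 is down to just 3. So r6c4=3.
Step 18. [r2c3∈{1}] r2c3 has the single candidate 1. So r2c3=1.
Step 19. [r6c2∈{2}] nothing but 2 survives at r6c2, so r6c2=2.
Step 20. [r5c4∈{1}] only 1 remains possible at r5c4 ⇒ r5c4=1.

Answer: 5 3 4 6 2 1 / 2 6 1 4 5 3 / 6 1 5 2 3 4 / 3 4 2 5 1 6 / 4 5 3 1 6 2 / 1 2 6 3 4 5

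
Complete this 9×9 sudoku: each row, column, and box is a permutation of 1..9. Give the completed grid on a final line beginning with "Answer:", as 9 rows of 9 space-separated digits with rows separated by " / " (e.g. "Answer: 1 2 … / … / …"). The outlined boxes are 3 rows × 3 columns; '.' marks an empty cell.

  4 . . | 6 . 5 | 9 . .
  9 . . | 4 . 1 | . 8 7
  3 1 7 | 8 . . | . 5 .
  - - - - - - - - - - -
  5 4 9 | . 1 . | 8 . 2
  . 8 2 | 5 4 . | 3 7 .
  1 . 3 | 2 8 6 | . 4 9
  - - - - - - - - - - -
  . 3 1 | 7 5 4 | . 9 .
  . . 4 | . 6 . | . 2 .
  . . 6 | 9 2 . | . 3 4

Step 1. [r8c9∈{1,5,8}] 5 has one home in col 9: r8c9. So r8c9=5.
Step 2. [r3c9∈{6}] only 6 remains possible at r3c9 ⇒ r3c9=6.
Step 3. [r8c4∈{1,3}] col 4 places 1 nowhere but r8c4 ⇒ r8c4=1.
Step 4. [r8c7∈{7}] only 7 remains possible at r8c7. So r8c7=7.
Step 5. [r8c1∈{8}] only 8 remains possible at r8c1. So r8c1=8.
Step 6. [r3c6∈{2,9}] in col 6, 2 fits only at r3c6 ⇒ r3c6=2.
Step 7. [r9c2∈{5,7}] across row 9, 5 lands solely at r9c2, so r9c2=5.
Step 8. [r1c9∈{1,3}] across col 9, 3 lands solely at r1c9 ⇒ r1c9=3.
Step 9. [r4c4∈{3}] r4c4 has the single candidate 3. So r4c4=3.
Step 10. [r2c2∈{2,6}] r2c2 is the only open cell in row 2 admitting 6, so r2c2=6.
Step 11. [r9c6∈{8}] r9c6 has the single candidate 8. So r9c6=8.
Step 12. [r4c8∈{6}] r4c8's peers cover all but 6. So r4c8=6.
Step 13. [r1c8∈{1}] nothing but 1 survives at r1c8. So r1c8=1.
Step 14. [r6c2∈{7}] r6c2 has the single candidate 7, so r6c2=7.
Step 15. [r1c2∈{2}] r1c2 has the single candidate 2. So r1c2=2.
Step 16. [r8c2∈{9}] r8c2's peers cover all but 9 ⇒ r8c2=9.
Step 17. [r8c6∈{3}] r8c6 is down to just 3, so r8c6=3.
Step 18. [r6c7∈{5}] only 5 remains possible at r6c7. So r6c7=5.
Step 19. [r5c6∈{9}] nothing but 9 survives at r5c6, so r5c6=9.
Step 20. [r3c7∈{4}] r3c7 has the single candidate 4. So r3c7=4.
Step 21. [r5c1∈{6}] nothing but 6 survives at r5c1, so r5c1=6.
Step 22. [r2c5∈{3}] r2c5 is down to just 3. So r2c5=3.
Step 23. [r7c7∈{6}] nothing but 6 survives at r7c7 ⇒ r7c7=6.
Step 24. [r9c7∈{1}] r9c7's peers cover all but 1, so r9c7=1.
Step 25. [r1c5∈{7}] r1c5 is down to just 7, so r1c5=7.
Step 26. [r3c5∈{9}] nothing but 9 survives at r3c5, so r3c5=9.
Step 27. [r1c3∈{8}] r1c3 has the single candidate 8, so r1c3=8.
Step 28. [r5c9∈{1}] r5c9 is down to just 1, so r5c9=1.
Step 29. [r9c1∈{7}] r9c1's peers cover all but 7. So r9c1=7.
Step 30. [r7c9∈{8}] only 8 remains possible at r7c9. So r7c9=8.
Step 31. [r7c1∈{2}] r7c1 is down to just 2 ⇒ r7c1=2.
Step 32. [r4c6∈{7}] r4c6's peers cover all but 7. So r4c6=7.
Step 33. [r2c7∈{2}] only 2 remains possible at r2c7. So r2c7=2.
Step 34. [r2c3∈{5}] r2c3 has the single candidate 5 ⇒ r2c3=5.

Answer: 4 2 8 6 7 5 9 1 3 / 9 6 5 4 3 1 2 8 7 / 3 1 7 8 9 2 4 5 6 / 5 4 9 3 1 7 8 6 2 / 6 8 2 5 4 9 3 7 1 / 1 7 3 2 8 6 5 4 9 / 2 3 1 7 5 4 6 9 8 / 8 9 4 1 6 3 7 2 5 / 7 5 6 9 2 8 1 3 4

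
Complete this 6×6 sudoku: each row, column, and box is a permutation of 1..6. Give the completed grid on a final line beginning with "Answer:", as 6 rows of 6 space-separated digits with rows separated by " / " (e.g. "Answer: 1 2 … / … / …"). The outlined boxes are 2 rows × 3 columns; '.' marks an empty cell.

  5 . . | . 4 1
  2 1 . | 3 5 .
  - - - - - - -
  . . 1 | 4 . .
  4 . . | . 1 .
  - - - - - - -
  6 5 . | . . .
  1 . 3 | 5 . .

Step 1. [r2c6∈{6}] nothing but 6 survives at r2c6, so r2c6=6.
Step 2. [r3c1∈{3}] r3c1's peers cover all but 3. So r3c1=3.
Step 3. [r4c4∈{2,6}] 6 has one home in col 4: r4c4, so r4c4=6.
Step 4. [r3c5∈{2}] nothing but 2 survives at r3c5, so r3c5=2.
Step 5. [r6c2∈{2,4}] r6c2 is the only open cell in col 2 admitting 4. So r6c2=4.
Step 6. [r5c3∈{2}] r5c3 has the single candidate 2 ⇒ r5c3=2.
Step 7. [r4c6∈{3,5}] r4c6 is the only open cell in row 4 admitting 3 ⇒ r4c6=3.
Step 8. [r1c3∈{6}] r1c3 is down to just 6 ⇒ r1c3=6.
Step 9. [r5c4∈{1}] r5c4 is down to just 1, so r5c4=1.
Step 10. [r4c3∈{5}] r4c3's peers cover all but 5 ⇒ r4c3=5.
Step 11. [r3c2∈{6}] r3c2 has the single candidate 6 ⇒ r3c2=6.
Step 12. [r6c5∈{6}] r6c5 is down to just 6, so r6c5=6.
Step 13. [r5c5∈{3}] r5c5's peers cover all but 3. So r5c5=3.
Step 14. [r6c6∈{2}] only 2 remains possible at r6c6 ⇒ r6c6=2.
Step 15. [r4c2∈{2}] only 2 remains possible at r4c2, so r4c2=2.
Step 16. [r3c6∈{5}] r3c6 has the single candidate 5, so r3c6=5.
Step 17. [r2c3∈{4}] r2c3 has the single candidate 4 ⇒ r2c3=4.
Step 18. [r1c4∈{2}] only 2 remains possible at r1c4. So r1c4=2.
Step 19. [r5c6∈{4}] only 4 remains possible at r5c6 ⇒ r5c6=4.
Step 20. [r1c2∈{3}] r1c2 is down to just 3 ⇒ r1c2=3.

Answer: 5 3 6 2 4 1 / 2 1 4 3 5 6 / 3 6 1 4 2 5 / 4 2 5 6 1 3 / 6 5 2 1 3 4 / 1 4 3 5 6 2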